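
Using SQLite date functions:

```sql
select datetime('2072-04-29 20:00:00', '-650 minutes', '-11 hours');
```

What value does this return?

2072-04-28 22:10:00

650 minutes = 10h 50m; -650 minutes from 2072-04-29 20:00:00 is 2072-04-29 09:10:00.
-11 hours from 2072-04-29 09:10:00 is 2072-04-28 22:10:00 (crosses midnight).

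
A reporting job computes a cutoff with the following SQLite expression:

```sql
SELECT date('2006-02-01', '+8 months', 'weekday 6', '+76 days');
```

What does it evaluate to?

2006-12-22

Adding +8 months to 2006-02-01 gives 2006-10-01.
`weekday 6` advances to the next Saturday; 2006-10-01 is a Sunday, so it moves forward to 2006-10-07.
Applying '+76 days' to 2006-10-07: counting 76 days forward gives 2006-12-22.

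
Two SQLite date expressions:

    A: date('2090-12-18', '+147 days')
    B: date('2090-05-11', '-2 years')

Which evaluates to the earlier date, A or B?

B

A = 2091-05-14.
B = 2088-05-11.
B is earlier.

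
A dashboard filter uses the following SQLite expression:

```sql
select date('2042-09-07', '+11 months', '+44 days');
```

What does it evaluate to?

2043-09-20

Adding +11 months to 2042-09-07 gives 2043-08-07.
Applying '+44 days' to 2043-08-07: counting 44 days forward gives 2043-09-20.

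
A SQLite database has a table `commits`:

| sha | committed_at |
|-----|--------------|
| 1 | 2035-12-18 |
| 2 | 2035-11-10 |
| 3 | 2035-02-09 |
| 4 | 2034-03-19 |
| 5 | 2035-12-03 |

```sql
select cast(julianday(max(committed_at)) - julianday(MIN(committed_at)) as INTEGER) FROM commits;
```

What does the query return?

639

MIN = 2034-03-19, MAX = 2035-12-18.
12 days remain in March 2034 after the 19th (31 − 19).
Full months from April 2034 through November 2035 contribute their day counts.
Then 18 days into December 2035.
Total: 12 + 30 + 31 + 30 + 31 + 31 + 30 + 31 + 30 + 31 + 31 + 28 + 31 + 30 + 31 + 30 + 31 + 31 + 30 + 31 + 30 + 18 = 639.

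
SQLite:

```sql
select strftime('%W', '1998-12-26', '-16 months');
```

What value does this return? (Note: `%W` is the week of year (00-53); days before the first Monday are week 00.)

First apply '-16 months': 1998-12-26 → 1997-08-26.
1997-08-26 is a Tuesday. SQLite's %W counts Mondays since the year started; the result is 34.

34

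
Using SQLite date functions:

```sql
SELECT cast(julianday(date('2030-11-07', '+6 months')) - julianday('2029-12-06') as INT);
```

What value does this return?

517

Adding +6 months to 2030-11-07 gives 2031-05-07.
25 days remain in December 2029 after the 6th (31 − 6).
Full months from January 2030 through April 2031 contribute their day counts.
Then 7 days into May 2031.
Total: 25 + 31 + 28 + 31 + 30 + 31 + 30 + 31 + 31 + 30 + 31 + 30 + 31 + 31 + 28 + 31 + 30 + 7 = 517.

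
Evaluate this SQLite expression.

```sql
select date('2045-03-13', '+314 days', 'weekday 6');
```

Applying '+314 days' to 2045-03-13: counting 314 days forward gives 2046-01-21.
`weekday 6` advances to the next Saturday; 2046-01-21 is a Sunday, so it moves forward to 2046-01-27.

2046-01-27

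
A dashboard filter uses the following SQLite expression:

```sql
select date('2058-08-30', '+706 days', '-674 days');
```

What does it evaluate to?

Applying '+706 days' to 2058-08-30: counting 706 days forward gives 2060-08-05.
Applying '-674 days' to 2060-08-05: counting 674 days back gives 2058-10-01.

2058-10-01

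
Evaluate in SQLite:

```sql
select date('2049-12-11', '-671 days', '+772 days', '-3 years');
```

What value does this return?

Applying '-671 days' to 2049-12-11: counting 671 days back gives 2048-02-09.
Applying '+772 days' to 2048-02-09: counting 772 days forward gives 2050-03-22.
Adding -3 years to 2050-03-22 gives 2047-03-22.

2047-03-22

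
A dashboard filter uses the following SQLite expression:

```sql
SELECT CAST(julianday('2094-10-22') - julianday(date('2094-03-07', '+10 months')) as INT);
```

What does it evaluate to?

Adding +10 months to 2094-03-07 gives 2095-01-07.
9 days remain in October 2094 after the 22nd (31 − 22).
November 2094: 30 days.
December 2094: 31 days.
Then 7 days into January 2095.
Total: 9 + 30 + 31 + 7 = 77.
The subtraction is earlier − later, so the result is −77 → -77.

-77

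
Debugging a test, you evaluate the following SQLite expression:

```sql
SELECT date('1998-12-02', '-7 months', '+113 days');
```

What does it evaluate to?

Adding -7 months to 1998-12-02 gives 1998-05-02.
Applying '+113 days' to 1998-05-02: counting 113 days forward gives 1998-08-23.

1998-08-23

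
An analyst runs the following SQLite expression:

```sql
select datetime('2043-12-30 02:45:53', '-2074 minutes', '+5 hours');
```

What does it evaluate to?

2074 minutes = 34h 34m; -2074 minutes from 2043-12-30 02:45:53 is 2043-12-28 16:11:53 (crosses midnight).
+5 hours from 2043-12-28 16:11:53 is 2043-12-28 21:11:53.

2043-12-28 21:11:53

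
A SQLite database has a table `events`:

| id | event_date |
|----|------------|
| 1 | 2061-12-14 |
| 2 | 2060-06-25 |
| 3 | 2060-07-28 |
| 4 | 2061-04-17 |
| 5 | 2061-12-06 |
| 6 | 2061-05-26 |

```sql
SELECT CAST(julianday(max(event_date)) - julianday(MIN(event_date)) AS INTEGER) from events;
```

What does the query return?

537

MIN = 2060-06-25, MAX = 2061-12-14.
5 days remain in June 2060 after the 25th (30 − 25).
Full months from July 2060 through November 2061 contribute their day counts.
Then 14 days into December 2061.
Total: 5 + 31 + 31 + 30 + 31 + 30 + 31 + 31 + 28 + 31 + 30 + 31 + 30 + 31 + 31 + 30 + 31 + 30 + 14 = 537.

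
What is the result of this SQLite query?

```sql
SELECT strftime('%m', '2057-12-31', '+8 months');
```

08

First apply '+8 months': 2057-12-31 → 2058-08-31.
`%m` extracts the 2-digit month (01-12): 08.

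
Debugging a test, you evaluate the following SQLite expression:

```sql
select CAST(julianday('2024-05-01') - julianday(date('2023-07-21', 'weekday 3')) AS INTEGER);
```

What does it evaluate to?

280

`weekday 3` advances to the next Wednesday; 2023-07-21 is a Friday, so it moves forward to 2023-07-26.
5 days remain in July 2023 after the 26th (31 − 26).
Full months from August 2023 through April 2024 contribute their day counts.
Then 1 day into May 2024.
Total: 5 + 31 + 30 + 31 + 30 + 31 + 31 + 29 + 31 + 30 + 1 = 280.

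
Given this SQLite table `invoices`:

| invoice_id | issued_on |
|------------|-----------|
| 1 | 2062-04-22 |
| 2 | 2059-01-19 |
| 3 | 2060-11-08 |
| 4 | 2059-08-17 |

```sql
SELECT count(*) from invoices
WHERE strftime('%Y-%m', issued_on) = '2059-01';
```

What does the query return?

1

Rows with year-month 2059-01: 2059-01-19 → 1.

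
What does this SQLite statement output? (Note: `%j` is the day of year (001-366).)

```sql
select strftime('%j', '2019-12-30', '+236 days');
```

235

First apply '+236 days': 2019-12-30 → 2020-08-22.
Day-of-year for 2020-08-22: days since 2020-01-01 inclusive = 235, zero-padded to 235.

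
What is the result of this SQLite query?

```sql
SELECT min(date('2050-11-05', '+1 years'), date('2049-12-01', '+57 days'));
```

date('2050-11-05', '+1 years') → 2051-11-05.
date('2049-12-01', '+57 days') → 2050-01-27.
Earlier of the two is 2050-01-27.

2050-01-27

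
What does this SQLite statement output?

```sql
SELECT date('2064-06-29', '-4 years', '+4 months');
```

Adding -4 years to 2064-06-29 gives 2060-06-29.
Adding +4 months to 2060-06-29 gives 2060-10-29.

2060-10-29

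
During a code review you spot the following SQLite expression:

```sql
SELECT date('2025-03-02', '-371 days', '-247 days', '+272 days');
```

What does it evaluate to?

Applying '-371 days' to 2025-03-02: counting 371 days back gives 2024-02-25.
Applying '-247 days' to 2024-02-25: counting 247 days back gives 2023-06-23.
Applying '+272 days' to 2023-06-23: counting 272 days forward gives 2024-03-21.

2024-03-21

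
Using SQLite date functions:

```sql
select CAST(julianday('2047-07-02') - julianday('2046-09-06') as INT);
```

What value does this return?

24 days remain in September 2046 after the 6th (30 − 6).
Full months from October 2046 through June 2047 contribute their day counts.
Then 2 days into July 2047.
Total: 24 + 31 + 30 + 31 + 31 + 28 + 31 + 30 + 31 + 30 + 2 = 299.

299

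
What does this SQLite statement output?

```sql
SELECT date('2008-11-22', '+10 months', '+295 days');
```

Adding +10 months to 2008-11-22 gives 2009-09-22.
Applying '+295 days' to 2009-09-22: counting 295 days forward gives 2010-07-14.

2010-07-14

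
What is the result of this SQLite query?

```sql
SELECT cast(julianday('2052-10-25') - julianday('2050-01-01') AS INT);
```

1028

30 days remain in January 2050 after the 1st (31 − 1).
Full months from February 2050 through September 2052 contribute their day counts.
Then 25 days into October 2052.
Total: 30 + 28 + 31 + 30 + 31 + 30 + 31 + 31 + 30 + 31 + 30 + 31 + 31 + 28 + 31 + 30 + 31 + 30 + 31 + 31 + 30 + 31 + 30 + 31 + 31 + 29 + 31 + 30 + 31 + 30 + 31 + 31 + 30 + 25 = 1028.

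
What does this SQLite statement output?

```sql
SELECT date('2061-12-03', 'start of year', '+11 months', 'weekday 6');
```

2061-12-03

`start of year` rewinds 2061-12-03 to 2061-01-01.
Adding +11 months to 2061-01-01 gives 2061-12-01.
`weekday 6` advances to the next Saturday; 2061-12-01 is a Thursday, so it moves forward to 2061-12-03.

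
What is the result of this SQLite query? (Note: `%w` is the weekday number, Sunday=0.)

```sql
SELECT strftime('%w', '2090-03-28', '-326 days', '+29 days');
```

6

First apply '-326 days', '+29 days': 2090-03-28 → 2089-06-04.
2089-06-04 is a Saturday; with Sunday=0 that is 6.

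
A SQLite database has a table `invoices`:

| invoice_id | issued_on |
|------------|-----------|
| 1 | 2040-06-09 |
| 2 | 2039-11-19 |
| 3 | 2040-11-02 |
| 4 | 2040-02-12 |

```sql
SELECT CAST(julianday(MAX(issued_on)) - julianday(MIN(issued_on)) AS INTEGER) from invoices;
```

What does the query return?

MIN = 2039-11-19, MAX = 2040-11-02.
11 days remain in November 2039 after the 19th (30 − 19).
Full months from December 2039 through October 2040 contribute their day counts.
Then 2 days into November 2040.
Total: 11 + 31 + 31 + 29 + 31 + 30 + 31 + 30 + 31 + 31 + 30 + 31 + 2 = 349.

349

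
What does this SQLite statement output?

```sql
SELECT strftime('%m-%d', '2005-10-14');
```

`%m-%d` extracts the month-day: 10-14.

10-14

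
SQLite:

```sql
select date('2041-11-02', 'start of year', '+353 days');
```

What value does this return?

2041-12-20

`start of year` rewinds 2041-11-02 to 2041-01-01.
Applying '+353 days' to 2041-01-01: counting 353 days forward gives 2041-12-20.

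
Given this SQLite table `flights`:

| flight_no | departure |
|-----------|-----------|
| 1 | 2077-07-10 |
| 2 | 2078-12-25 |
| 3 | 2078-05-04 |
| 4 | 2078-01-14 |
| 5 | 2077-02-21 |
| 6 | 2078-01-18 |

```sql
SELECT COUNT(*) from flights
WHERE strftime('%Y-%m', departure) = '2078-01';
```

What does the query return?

Rows with year-month 2078-01: 2078-01-14, 2078-01-18 → 2.

2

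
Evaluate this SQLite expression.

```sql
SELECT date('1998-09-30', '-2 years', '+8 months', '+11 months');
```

1998-04-30

Adding -2 years to 1998-09-30 gives 1996-09-30.
Adding +8 months to 1996-09-30 gives 1997-05-30.
Adding +11 months to 1997-05-30 gives 1998-04-30.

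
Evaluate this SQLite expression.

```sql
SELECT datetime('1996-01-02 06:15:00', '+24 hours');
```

1996-01-03 06:15:00

+24 hours from 1996-01-02 06:15:00 is 1996-01-03 06:15:00 (crosses midnight).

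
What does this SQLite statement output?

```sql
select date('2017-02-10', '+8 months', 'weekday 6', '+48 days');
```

Adding +8 months to 2017-02-10 gives 2017-10-10.
`weekday 6` advances to the next Saturday; 2017-10-10 is a Tuesday, so it moves forward to 2017-10-14.
Applying '+48 days' to 2017-10-14: counting 48 days forward gives 2017-12-01.

2017-12-01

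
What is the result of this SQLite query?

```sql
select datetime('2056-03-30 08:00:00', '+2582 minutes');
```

2056-04-01 03:02:00

2582 minutes = 43h 2m; +2582 minutes from 2056-03-30 08:00:00 is 2056-04-01 03:02:00 (crosses midnight).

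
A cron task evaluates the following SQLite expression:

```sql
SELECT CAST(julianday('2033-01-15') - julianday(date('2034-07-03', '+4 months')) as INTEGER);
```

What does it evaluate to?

-657

Adding +4 months to 2034-07-03 gives 2034-11-03.
16 days remain in January 2033 after the 15th (31 − 15).
Full months from February 2033 through October 2034 contribute their day counts.
Then 3 days into November 2034.
Total: 16 + 28 + 31 + 30 + 31 + 30 + 31 + 31 + 30 + 31 + 30 + 31 + 31 + 28 + 31 + 30 + 31 + 30 + 31 + 31 + 30 + 31 + 3 = 657.
The subtraction is earlier − later, so the result is −657 → -657.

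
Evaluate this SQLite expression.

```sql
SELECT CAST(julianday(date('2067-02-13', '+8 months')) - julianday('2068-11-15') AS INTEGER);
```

Adding +8 months to 2067-02-13 gives 2067-10-13.
18 days remain in October 2067 after the 13th (31 − 13).
Full months from November 2067 through October 2068 contribute their day counts.
Then 15 days into November 2068.
Total: 18 + 30 + 31 + 31 + 29 + 31 + 30 + 31 + 30 + 31 + 31 + 30 + 31 + 15 = 399.
The subtraction is earlier − later, so the result is −399 → -399.

-399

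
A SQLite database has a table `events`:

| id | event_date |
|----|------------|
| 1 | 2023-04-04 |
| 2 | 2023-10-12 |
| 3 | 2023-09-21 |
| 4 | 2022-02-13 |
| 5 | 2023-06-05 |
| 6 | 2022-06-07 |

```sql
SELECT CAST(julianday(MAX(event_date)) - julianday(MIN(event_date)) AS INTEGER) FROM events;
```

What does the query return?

606

MIN = 2022-02-13, MAX = 2023-10-12.
15 days remain in February 2022 after the 13th (28 − 13).
Full months from March 2022 through September 2023 contribute their day counts.
Then 12 days into October 2023.
Total: 15 + 31 + 30 + 31 + 30 + 31 + 31 + 30 + 31 + 30 + 31 + 31 + 28 + 31 + 30 + 31 + 30 + 31 + 31 + 30 + 12 = 606.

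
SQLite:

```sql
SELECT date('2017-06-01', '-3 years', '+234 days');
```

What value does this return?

2015-01-21

Adding -3 years to 2017-06-01 gives 2014-06-01.
Applying '+234 days' to 2014-06-01: counting 234 days forward gives 2015-01-21.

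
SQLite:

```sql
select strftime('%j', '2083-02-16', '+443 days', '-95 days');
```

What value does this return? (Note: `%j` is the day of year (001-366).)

First apply '+443 days', '-95 days': 2083-02-16 → 2084-01-30.
Day-of-year for 2084-01-30: days since 2084-01-01 inclusive = 30, zero-padded to 030.

030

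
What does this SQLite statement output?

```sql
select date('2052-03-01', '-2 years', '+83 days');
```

2050-05-23

Adding -2 years to 2052-03-01 gives 2050-03-01.
Applying '+83 days' to 2050-03-01: counting 83 days forward gives 2050-05-23.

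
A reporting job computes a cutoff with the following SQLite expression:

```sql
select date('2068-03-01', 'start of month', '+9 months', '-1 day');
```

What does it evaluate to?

2068-11-30

`start of month` rewinds 2068-03-01 to 2068-03-01.
Adding +9 months to 2068-03-01 gives 2068-12-01.
Going back 1 day from 2068-12-01 reaches 2068-11-30 (last day of November, 30 days).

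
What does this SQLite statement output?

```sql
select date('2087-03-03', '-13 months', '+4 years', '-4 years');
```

Adding -13 months to 2087-03-03 gives 2086-02-03.
Adding +4 years to 2086-02-03 gives 2090-02-03.
Adding -4 years to 2090-02-03 gives 2086-02-03.

2086-02-03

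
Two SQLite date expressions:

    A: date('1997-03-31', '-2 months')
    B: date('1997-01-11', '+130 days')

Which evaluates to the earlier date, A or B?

A = 1997-01-31.
B = 1997-05-21.
A is earlier.

A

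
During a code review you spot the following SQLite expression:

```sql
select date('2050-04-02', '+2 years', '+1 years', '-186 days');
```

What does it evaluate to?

Adding +2 years to 2050-04-02 gives 2052-04-02.
Adding +1 year to 2052-04-02 gives 2053-04-02.
Applying '-186 days' to 2053-04-02: counting 186 days back gives 2052-09-28.

2052-09-28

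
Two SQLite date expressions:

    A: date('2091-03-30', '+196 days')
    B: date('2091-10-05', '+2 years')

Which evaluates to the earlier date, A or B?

A = 2091-10-12.
B = 2093-10-05.
A is earlier.

A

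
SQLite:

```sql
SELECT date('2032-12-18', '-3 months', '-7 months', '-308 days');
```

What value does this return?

2031-04-16

Adding -3 months to 2032-12-18 gives 2032-09-18.
Adding -7 months to 2032-09-18 gives 2032-02-18.
Applying '-308 days' to 2032-02-18: counting 308 days back gives 2031-04-16.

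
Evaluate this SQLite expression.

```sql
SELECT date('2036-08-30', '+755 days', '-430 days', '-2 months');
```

Applying '+755 days' to 2036-08-30: counting 755 days forward gives 2038-09-24.
Applying '-430 days' to 2038-09-24: counting 430 days back gives 2037-07-21.
Adding -2 months to 2037-07-21 gives 2037-05-21.

2037-05-21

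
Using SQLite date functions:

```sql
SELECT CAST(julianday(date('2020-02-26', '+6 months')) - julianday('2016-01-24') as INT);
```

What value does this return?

1676

Adding +6 months to 2020-02-26 gives 2020-08-26.
7 days remain in January 2016 after the 24th (31 − 24).
Full months from February 2016 through July 2020 contribute their day counts.
Then 26 days into August 2020.
Total: 7 + 29 + 31 + 30 + 31 + 30 + 31 + 31 + 30 + 31 + 30 + 31 + 31 + 28 + 31 + 30 + 31 + 30 + 31 + 31 + 30 + 31 + 30 + 31 + 31 + 28 + 31 + 30 + 31 + 30 + 31 + 31 + 30 + 31 + 30 + 31 + 31 + 28 + 31 + 30 + 31 + 30 + 31 + 31 + 30 + 31 + 30 + 31 + 31 + 29 + 31 + 30 + 31 + 30 + 31 + 26 = 1676.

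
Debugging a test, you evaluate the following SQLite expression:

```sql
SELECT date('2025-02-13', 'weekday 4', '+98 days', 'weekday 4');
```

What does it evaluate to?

`weekday 4` advances to the next Thursday; 2025-02-13 is already a Thursday, so it stays at 2025-02-13.
Applying '+98 days' to 2025-02-13: counting 98 days forward gives 2025-05-22.
`weekday 4` advances to the next Thursday; 2025-05-22 is already a Thursday, so it stays at 2025-05-22.

2025-05-22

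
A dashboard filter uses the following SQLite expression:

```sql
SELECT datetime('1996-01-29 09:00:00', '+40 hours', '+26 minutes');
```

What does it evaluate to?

1996-01-31 01:26:00

+40 hours from 1996-01-29 09:00:00 is 1996-01-31 01:00:00 (crosses midnight).
+26 minutes from 1996-01-31 01:00:00 is 1996-01-31 01:26:00.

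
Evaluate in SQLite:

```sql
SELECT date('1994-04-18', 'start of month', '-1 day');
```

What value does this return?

`start of month` rewinds 1994-04-18 to 1994-04-01.
Going back 1 day from 1994-04-01 reaches 1994-03-31 (last day of March, 31 days).

1994-03-31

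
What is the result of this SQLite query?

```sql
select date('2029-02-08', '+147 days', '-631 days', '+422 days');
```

Applying '+147 days' to 2029-02-08: counting 147 days forward gives 2029-07-05.
Applying '-631 days' to 2029-07-05: counting 631 days back gives 2027-10-13.
Applying '+422 days' to 2027-10-13: counting 422 days forward gives 2028-12-08.

2028-12-08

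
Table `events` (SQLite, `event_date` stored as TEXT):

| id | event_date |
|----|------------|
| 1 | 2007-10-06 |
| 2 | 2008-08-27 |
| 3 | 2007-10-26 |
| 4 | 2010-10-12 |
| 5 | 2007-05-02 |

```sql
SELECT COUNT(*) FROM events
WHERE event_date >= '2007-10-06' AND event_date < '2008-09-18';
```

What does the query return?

3

Rows in [2007-10-06, 2008-09-18): 2007-10-06, 2008-08-27, 2007-10-26 → 3 rows.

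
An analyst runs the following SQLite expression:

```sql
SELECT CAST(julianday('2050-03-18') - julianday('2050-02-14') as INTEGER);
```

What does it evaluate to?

14 days remain in February 2050 after the 14th (28 − 14).
Then 18 days into March 2050.
Total: 14 + 18 = 32.

32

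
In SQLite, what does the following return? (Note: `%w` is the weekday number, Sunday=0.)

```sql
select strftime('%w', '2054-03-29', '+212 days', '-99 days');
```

First apply '+212 days', '-99 days': 2054-03-29 → 2054-07-20.
2054-07-20 is a Monday; with Sunday=0 that is 1.

1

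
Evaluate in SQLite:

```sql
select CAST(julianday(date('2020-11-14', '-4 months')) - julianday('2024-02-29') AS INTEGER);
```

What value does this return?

-1325

Adding -4 months to 2020-11-14 gives 2020-07-14.
17 days remain in July 2020 after the 14th (31 − 14).
Full months from August 2020 through January 2024 contribute their day counts.
Then 29 days into February 2024.
Total: 17 + 31 + 30 + 31 + 30 + 31 + 31 + 28 + 31 + 30 + 31 + 30 + 31 + 31 + 30 + 31 + 30 + 31 + 31 + 28 + 31 + 30 + 31 + 30 + 31 + 31 + 30 + 31 + 30 + 31 + 31 + 28 + 31 + 30 + 31 + 30 + 31 + 31 + 30 + 31 + 30 + 31 + 31 + 29 = 1325.
The subtraction is earlier − later, so the result is −1325 → -1325.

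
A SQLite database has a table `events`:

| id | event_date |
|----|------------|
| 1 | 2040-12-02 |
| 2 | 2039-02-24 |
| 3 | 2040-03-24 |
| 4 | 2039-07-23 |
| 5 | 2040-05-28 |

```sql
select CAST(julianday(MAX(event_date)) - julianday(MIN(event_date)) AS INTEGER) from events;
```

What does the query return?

MIN = 2039-02-24, MAX = 2040-12-02.
4 days remain in February 2039 after the 24th (28 − 24).
Full months from March 2039 through November 2040 contribute their day counts.
Then 2 days into December 2040.
Total: 4 + 31 + 30 + 31 + 30 + 31 + 31 + 30 + 31 + 30 + 31 + 31 + 29 + 31 + 30 + 31 + 30 + 31 + 31 + 30 + 31 + 30 + 2 = 647.

647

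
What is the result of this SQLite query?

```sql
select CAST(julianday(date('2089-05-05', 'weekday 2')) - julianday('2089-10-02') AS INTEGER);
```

`weekday 2` advances to the next Tuesday; 2089-05-05 is a Thursday, so it moves forward to 2089-05-10.
21 days remain in May 2089 after the 10th (31 − 10).
June 2089: 30 days.
July 2089: 31 days.
August 2089: 31 days.
September 2089: 30 days.
Then 2 days into October 2089.
Total: 21 + 30 + 31 + 31 + 30 + 2 = 145.
The subtraction is earlier − later, so the result is −145 → -145.

-145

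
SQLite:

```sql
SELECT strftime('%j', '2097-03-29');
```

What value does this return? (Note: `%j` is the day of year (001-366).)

088

Day-of-year for 2097-03-29: days since 2097-01-01 inclusive = 88, zero-padded to 088.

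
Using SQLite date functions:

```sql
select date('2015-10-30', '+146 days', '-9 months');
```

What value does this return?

Applying '+146 days' to 2015-10-30: counting 146 days forward gives 2016-03-24.
Adding -9 months to 2016-03-24 gives 2015-06-24.

2015-06-24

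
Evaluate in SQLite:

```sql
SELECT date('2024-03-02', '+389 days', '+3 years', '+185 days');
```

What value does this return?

Applying '+389 days' to 2024-03-02: counting 389 days forward gives 2025-03-26.
Adding +3 years to 2025-03-26 gives 2028-03-26.
Applying '+185 days' to 2028-03-26: counting 185 days forward gives 2028-09-27.

2028-09-27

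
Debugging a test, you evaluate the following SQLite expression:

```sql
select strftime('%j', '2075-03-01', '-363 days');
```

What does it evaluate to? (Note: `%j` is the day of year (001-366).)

062

First apply '-363 days': 2075-03-01 → 2074-03-03.
Day-of-year for 2074-03-03: days since 2074-01-01 inclusive = 62, zero-padded to 062.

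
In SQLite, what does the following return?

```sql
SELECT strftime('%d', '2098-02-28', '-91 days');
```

First apply '-91 days': 2098-02-28 → 2097-11-29.
`%d` extracts the 2-digit day of month: 29.

29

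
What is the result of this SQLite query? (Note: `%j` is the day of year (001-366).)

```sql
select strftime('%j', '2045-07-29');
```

Day-of-year for 2045-07-29: days since 2045-01-01 inclusive = 210, zero-padded to 210.

210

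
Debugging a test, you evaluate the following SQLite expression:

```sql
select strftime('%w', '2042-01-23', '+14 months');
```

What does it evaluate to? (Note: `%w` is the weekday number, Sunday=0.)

First apply '+14 months': 2042-01-23 → 2043-03-23.
2043-03-23 is a Monday; with Sunday=0 that is 1.

1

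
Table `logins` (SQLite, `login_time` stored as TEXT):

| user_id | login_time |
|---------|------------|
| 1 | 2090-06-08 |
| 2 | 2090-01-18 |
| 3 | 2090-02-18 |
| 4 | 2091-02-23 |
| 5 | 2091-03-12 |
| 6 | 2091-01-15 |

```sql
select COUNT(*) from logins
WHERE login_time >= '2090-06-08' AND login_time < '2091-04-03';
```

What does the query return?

Rows in [2090-06-08, 2091-04-03): 2090-06-08, 2091-02-23, 2091-03-12, 2091-01-15 → 4 rows.

4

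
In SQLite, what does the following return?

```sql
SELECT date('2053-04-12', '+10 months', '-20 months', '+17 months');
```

2053-11-12

Adding +10 months to 2053-04-12 gives 2054-02-12.
Adding -20 months to 2054-02-12 gives 2052-06-12.
Adding +17 months to 2052-06-12 gives 2053-11-12.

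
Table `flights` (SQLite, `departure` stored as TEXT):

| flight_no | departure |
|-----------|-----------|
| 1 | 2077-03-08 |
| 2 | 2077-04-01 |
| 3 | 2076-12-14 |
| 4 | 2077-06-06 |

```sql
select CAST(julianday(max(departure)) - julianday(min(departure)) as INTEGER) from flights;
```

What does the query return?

174

MIN = 2076-12-14, MAX = 2077-06-06.
17 days remain in December 2076 after the 14th (31 − 14).
January 2077: 31 days.
February 2077: 28 days.
March 2077: 31 days.
April 2077: 30 days.
May 2077: 31 days.
Then 6 days into June 2077.
Total: 17 + 31 + 28 + 31 + 30 + 31 + 6 = 174.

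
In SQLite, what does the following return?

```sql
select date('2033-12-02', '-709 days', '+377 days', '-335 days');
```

Applying '-709 days' to 2033-12-02: counting 709 days back gives 2031-12-24.
Applying '+377 days' to 2031-12-24: counting 377 days forward gives 2033-01-04.
Applying '-335 days' to 2033-01-04: counting 335 days back gives 2032-02-04.

2032-02-04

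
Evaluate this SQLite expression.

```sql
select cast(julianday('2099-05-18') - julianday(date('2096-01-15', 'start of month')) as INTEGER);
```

`start of month` rewinds 2096-01-15 to 2096-01-01.
30 days remain in January 2096 after the 1st (31 − 1).
Full months from February 2096 through April 2099 contribute their day counts.
Then 18 days into May 2099.
Total: 30 + 29 + 31 + 30 + 31 + 30 + 31 + 31 + 30 + 31 + 30 + 31 + 31 + 28 + 31 + 30 + 31 + 30 + 31 + 31 + 30 + 31 + 30 + 31 + 31 + 28 + 31 + 30 + 31 + 30 + 31 + 31 + 30 + 31 + 30 + 31 + 31 + 28 + 31 + 30 + 18 = 1233.

1233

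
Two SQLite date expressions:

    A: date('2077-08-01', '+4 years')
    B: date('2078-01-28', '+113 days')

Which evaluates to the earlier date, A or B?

B

A = 2081-08-01.
B = 2078-05-21.
B is earlier.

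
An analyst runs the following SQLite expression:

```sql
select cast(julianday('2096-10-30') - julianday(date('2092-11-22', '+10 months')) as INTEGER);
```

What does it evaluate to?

Adding +10 months to 2092-11-22 gives 2093-09-22.
8 days remain in September 2093 after the 22nd (30 − 22).
Full months from October 2093 through September 2096 contribute their day counts.
Then 30 days into October 2096.
Total: 8 + 31 + 30 + 31 + 31 + 28 + 31 + 30 + 31 + 30 + 31 + 31 + 30 + 31 + 30 + 31 + 31 + 28 + 31 + 30 + 31 + 30 + 31 + 31 + 30 + 31 + 30 + 31 + 31 + 29 + 31 + 30 + 31 + 30 + 31 + 31 + 30 + 30 = 1134.

1134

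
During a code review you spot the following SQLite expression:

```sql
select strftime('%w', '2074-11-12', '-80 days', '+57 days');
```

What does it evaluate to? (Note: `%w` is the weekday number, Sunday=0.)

6

First apply '-80 days', '+57 days': 2074-11-12 → 2074-10-20.
2074-10-20 is a Saturday; with Sunday=0 that is 6.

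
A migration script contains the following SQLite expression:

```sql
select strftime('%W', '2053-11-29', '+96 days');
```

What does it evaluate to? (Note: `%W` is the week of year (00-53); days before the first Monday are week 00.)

First apply '+96 days': 2053-11-29 → 2054-03-05.
2054-03-05 is a Thursday. SQLite's %W counts Mondays since the year started; the result is 09.

09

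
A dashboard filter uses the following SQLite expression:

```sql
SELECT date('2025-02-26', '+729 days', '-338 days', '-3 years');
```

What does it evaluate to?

Applying '+729 days' to 2025-02-26: counting 729 days forward gives 2027-02-25.
Applying '-338 days' to 2027-02-25: counting 338 days back gives 2026-03-24.
Adding -3 years to 2026-03-24 gives 2023-03-24.

2023-03-24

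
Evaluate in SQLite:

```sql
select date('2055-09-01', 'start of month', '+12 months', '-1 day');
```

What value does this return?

2056-08-31

`start of month` rewinds 2055-09-01 to 2055-09-01.
Adding +12 months to 2055-09-01 gives 2056-09-01.
Going back 1 day from 2056-09-01 reaches 2056-08-31 (last day of August, 31 days).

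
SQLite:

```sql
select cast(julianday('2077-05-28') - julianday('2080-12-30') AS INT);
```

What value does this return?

3 days remain in May 2077 after the 28th (31 − 28).
Full months from June 2077 through November 2080 contribute their day counts.
Then 30 days into December 2080.
Total: 3 + 30 + 31 + 31 + 30 + 31 + 30 + 31 + 31 + 28 + 31 + 30 + 31 + 30 + 31 + 31 + 30 + 31 + 30 + 31 + 31 + 28 + 31 + 30 + 31 + 30 + 31 + 31 + 30 + 31 + 30 + 31 + 31 + 29 + 31 + 30 + 31 + 30 + 31 + 31 + 30 + 31 + 30 + 30 = 1312.
The subtraction is earlier − later, so the result is −1312 → -1312.

-1312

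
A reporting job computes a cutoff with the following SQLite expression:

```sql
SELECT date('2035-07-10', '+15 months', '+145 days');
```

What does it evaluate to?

2037-03-04

Adding +15 months to 2035-07-10 gives 2036-10-10.
Applying '+145 days' to 2036-10-10: counting 145 days forward gives 2037-03-04.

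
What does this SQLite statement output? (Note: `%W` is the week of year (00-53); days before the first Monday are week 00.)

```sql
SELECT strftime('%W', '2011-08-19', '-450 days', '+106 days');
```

36

First apply '-450 days', '+106 days': 2011-08-19 → 2010-09-09.
2010-09-09 is a Thursday. SQLite's %W counts Mondays since the year started; the result is 36.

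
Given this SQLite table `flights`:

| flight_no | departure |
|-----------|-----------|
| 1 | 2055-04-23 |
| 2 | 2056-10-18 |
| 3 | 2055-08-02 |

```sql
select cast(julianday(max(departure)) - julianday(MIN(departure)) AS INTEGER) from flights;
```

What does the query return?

MIN = 2055-04-23, MAX = 2056-10-18.
7 days remain in April 2055 after the 23rd (30 − 23).
Full months from May 2055 through September 2056 contribute their day counts.
Then 18 days into October 2056.
Total: 7 + 31 + 30 + 31 + 31 + 30 + 31 + 30 + 31 + 31 + 29 + 31 + 30 + 31 + 30 + 31 + 31 + 30 + 18 = 544.

544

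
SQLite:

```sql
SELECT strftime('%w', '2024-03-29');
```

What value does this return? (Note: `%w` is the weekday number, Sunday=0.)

5

2024-03-29 is a Friday; with Sunday=0 that is 5.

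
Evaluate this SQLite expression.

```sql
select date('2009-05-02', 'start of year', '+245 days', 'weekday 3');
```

2009-09-09

`start of year` rewinds 2009-05-02 to 2009-01-01.
Applying '+245 days' to 2009-01-01: counting 245 days forward gives 2009-09-03.
`weekday 3` advances to the next Wednesday; 2009-09-03 is a Thursday, so it moves forward to 2009-09-09.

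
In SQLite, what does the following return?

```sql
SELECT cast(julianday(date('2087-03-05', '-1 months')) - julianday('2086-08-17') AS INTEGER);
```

Adding -1 month to 2087-03-05 gives 2087-02-05.
14 days remain in August 2086 after the 17th (31 − 17).
September 2086: 30 days.
October 2086: 31 days.
November 2086: 30 days.
December 2086: 31 days.
January 2087: 31 days.
Then 5 days into February 2087.
Total: 14 + 30 + 31 + 30 + 31 + 31 + 5 = 172.

172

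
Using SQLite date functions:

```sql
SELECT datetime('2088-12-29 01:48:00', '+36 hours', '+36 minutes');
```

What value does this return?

2088-12-30 14:24:00

+36 hours from 2088-12-29 01:48:00 is 2088-12-30 13:48:00 (crosses midnight).
+36 minutes from 2088-12-30 13:48:00 is 2088-12-30 14:24:00.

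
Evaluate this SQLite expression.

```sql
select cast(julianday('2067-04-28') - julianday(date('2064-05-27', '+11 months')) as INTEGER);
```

731

Adding +11 months to 2064-05-27 gives 2065-04-27.
3 days remain in April 2065 after the 27th (30 − 27).
Full months from May 2065 through March 2067 contribute their day counts.
Then 28 days into April 2067.
Total: 3 + 31 + 30 + 31 + 31 + 30 + 31 + 30 + 31 + 31 + 28 + 31 + 30 + 31 + 30 + 31 + 31 + 30 + 31 + 30 + 31 + 31 + 28 + 31 + 28 = 731.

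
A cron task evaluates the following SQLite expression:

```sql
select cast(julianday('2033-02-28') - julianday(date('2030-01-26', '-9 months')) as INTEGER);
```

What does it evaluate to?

1404

Adding -9 months to 2030-01-26 gives 2029-04-26.
4 days remain in April 2029 after the 26th (30 − 26).
Full months from May 2029 through January 2033 contribute their day counts.
Then 28 days into February 2033.
Total: 4 + 31 + 30 + 31 + 31 + 30 + 31 + 30 + 31 + 31 + 28 + 31 + 30 + 31 + 30 + 31 + 31 + 30 + 31 + 30 + 31 + 31 + 28 + 31 + 30 + 31 + 30 + 31 + 31 + 30 + 31 + 30 + 31 + 31 + 29 + 31 + 30 + 31 + 30 + 31 + 31 + 30 + 31 + 30 + 31 + 31 + 28 = 1404.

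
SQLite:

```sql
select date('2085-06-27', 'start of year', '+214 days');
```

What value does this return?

`start of year` rewinds 2085-06-27 to 2085-01-01.
Applying '+214 days' to 2085-01-01: counting 214 days forward gives 2085-08-03.

2085-08-03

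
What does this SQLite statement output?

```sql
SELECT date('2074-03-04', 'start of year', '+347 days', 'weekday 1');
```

`start of year` rewinds 2074-03-04 to 2074-01-01.
Applying '+347 days' to 2074-01-01: counting 347 days forward gives 2074-12-14.
`weekday 1` advances to the next Monday; 2074-12-14 is a Friday, so it moves forward to 2074-12-17.

2074-12-17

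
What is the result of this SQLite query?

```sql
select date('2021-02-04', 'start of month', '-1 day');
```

2021-01-31

`start of month` rewinds 2021-02-04 to 2021-02-01.
Going back 1 day from 2021-02-01 reaches 2021-01-31 (last day of January, 31 days).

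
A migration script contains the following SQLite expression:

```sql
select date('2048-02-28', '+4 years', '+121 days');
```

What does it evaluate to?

Adding +4 years to 2048-02-28 gives 2052-02-28.
Applying '+121 days' to 2052-02-28: counting 121 days forward gives 2052-06-28.

2052-06-28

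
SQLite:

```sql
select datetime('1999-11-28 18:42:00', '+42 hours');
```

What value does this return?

+42 hours from 1999-11-28 18:42:00 is 1999-11-30 12:42:00 (crosses midnight).

1999-11-30 12:42:00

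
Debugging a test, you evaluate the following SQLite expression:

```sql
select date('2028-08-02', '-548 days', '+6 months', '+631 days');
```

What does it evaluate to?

2029-04-23

Applying '-548 days' to 2028-08-02: counting 548 days back gives 2027-02-01.
Adding +6 months to 2027-02-01 gives 2027-08-01.
Applying '+631 days' to 2027-08-01: counting 631 days forward gives 2029-04-23.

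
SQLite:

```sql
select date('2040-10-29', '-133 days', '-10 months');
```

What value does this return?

2039-08-18

Applying '-133 days' to 2040-10-29: counting 133 days back gives 2040-06-18.
Adding -10 months to 2040-06-18 gives 2039-08-18.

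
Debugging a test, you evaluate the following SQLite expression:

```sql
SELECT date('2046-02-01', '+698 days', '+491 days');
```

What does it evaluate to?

Applying '+698 days' to 2046-02-01: counting 698 days forward gives 2047-12-31.
Applying '+491 days' to 2047-12-31: counting 491 days forward gives 2049-05-05.

2049-05-05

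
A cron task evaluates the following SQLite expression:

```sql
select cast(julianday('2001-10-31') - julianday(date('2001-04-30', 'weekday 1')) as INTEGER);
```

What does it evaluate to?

`weekday 1` advances to the next Monday; 2001-04-30 is already a Monday, so it stays at 2001-04-30.
0 days remain in April 2001 after the 30th (30 − 30).
May 2001: 31 days.
June 2001: 30 days.
July 2001: 31 days.
August 2001: 31 days.
September 2001: 30 days.
Then 31 days into October 2001.
Total: 0 + 31 + 30 + 31 + 31 + 30 + 31 = 184.

184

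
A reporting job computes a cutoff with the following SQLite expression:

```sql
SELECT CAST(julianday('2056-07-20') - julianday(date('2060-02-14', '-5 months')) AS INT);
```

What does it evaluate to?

Adding -5 months to 2060-02-14 gives 2059-09-14.
11 days remain in July 2056 after the 20th (31 − 20).
Full months from August 2056 through August 2059 contribute their day counts.
Then 14 days into September 2059.
Total: 11 + 31 + 30 + 31 + 30 + 31 + 31 + 28 + 31 + 30 + 31 + 30 + 31 + 31 + 30 + 31 + 30 + 31 + 31 + 28 + 31 + 30 + 31 + 30 + 31 + 31 + 30 + 31 + 30 + 31 + 31 + 28 + 31 + 30 + 31 + 30 + 31 + 31 + 14 = 1151.
The subtraction is earlier − later, so the result is −1151 → -1151.

-1151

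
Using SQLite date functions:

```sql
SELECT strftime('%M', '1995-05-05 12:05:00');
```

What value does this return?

05

`%M` extracts the 2-digit minute: 05.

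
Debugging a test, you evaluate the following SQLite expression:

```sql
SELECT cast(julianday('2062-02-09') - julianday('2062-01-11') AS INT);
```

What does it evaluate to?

29

20 days remain in January 2062 after the 11th (31 − 11).
Then 9 days into February 2062.
Total: 20 + 9 = 29.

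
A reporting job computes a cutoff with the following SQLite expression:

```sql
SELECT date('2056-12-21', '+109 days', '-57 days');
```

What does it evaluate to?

Applying '+109 days' to 2056-12-21: counting 109 days forward gives 2057-04-09.
Applying '-57 days' to 2057-04-09: counting 57 days back gives 2057-02-11.

2057-02-11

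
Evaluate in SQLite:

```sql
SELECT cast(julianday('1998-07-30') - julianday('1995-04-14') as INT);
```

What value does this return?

16 days remain in April 1995 after the 14th (30 − 14).
Full months from May 1995 through June 1998 contribute their day counts.
Then 30 days into July 1998.
Total: 16 + 31 + 30 + 31 + 31 + 30 + 31 + 30 + 31 + 31 + 29 + 31 + 30 + 31 + 30 + 31 + 31 + 30 + 31 + 30 + 31 + 31 + 28 + 31 + 30 + 31 + 30 + 31 + 31 + 30 + 31 + 30 + 31 + 31 + 28 + 31 + 30 + 31 + 30 + 30 = 1203.

1203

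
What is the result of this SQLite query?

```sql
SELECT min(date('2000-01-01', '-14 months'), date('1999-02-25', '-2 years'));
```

date('2000-01-01', '-14 months') → 1998-11-01.
date('1999-02-25', '-2 years') → 1997-02-25.
Earlier of the two is 1997-02-25.

1997-02-25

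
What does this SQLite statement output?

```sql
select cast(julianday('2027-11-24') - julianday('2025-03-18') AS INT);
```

981

13 days remain in March 2025 after the 18th (31 − 18).
Full months from April 2025 through October 2027 contribute their day counts.
Then 24 days into November 2027.
Total: 13 + 30 + 31 + 30 + 31 + 31 + 30 + 31 + 30 + 31 + 31 + 28 + 31 + 30 + 31 + 30 + 31 + 31 + 30 + 31 + 30 + 31 + 31 + 28 + 31 + 30 + 31 + 30 + 31 + 31 + 30 + 31 + 24 = 981.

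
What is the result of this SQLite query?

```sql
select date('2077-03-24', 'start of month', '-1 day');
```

`start of month` rewinds 2077-03-24 to 2077-03-01.
Going back 1 day from 2077-03-01 reaches 2077-02-28 (last day of February, 28 days).

2077-02-28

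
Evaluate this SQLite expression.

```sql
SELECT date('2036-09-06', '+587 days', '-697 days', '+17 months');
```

2037-10-19

Applying '+587 days' to 2036-09-06: counting 587 days forward gives 2038-04-16.
Applying '-697 days' to 2038-04-16: counting 697 days back gives 2036-05-19.
Adding +17 months to 2036-05-19 gives 2037-10-19.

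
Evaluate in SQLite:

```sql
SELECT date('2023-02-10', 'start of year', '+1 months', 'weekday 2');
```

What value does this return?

2023-02-07

`start of year` rewinds 2023-02-10 to 2023-01-01.
Adding +1 month to 2023-01-01 gives 2023-02-01.
`weekday 2` advances to the next Tuesday; 2023-02-01 is a Wednesday, so it moves forward to 2023-02-07.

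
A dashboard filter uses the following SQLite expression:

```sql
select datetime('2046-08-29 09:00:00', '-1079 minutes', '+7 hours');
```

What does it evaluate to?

1079 minutes = 17h 59m; -1079 minutes from 2046-08-29 09:00:00 is 2046-08-28 15:01:00 (crosses midnight).
+7 hours from 2046-08-28 15:01:00 is 2046-08-28 22:01:00.

2046-08-28 22:01:00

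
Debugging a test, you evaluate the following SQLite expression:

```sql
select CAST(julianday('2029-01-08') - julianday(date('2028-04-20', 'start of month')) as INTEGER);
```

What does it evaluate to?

282

`start of month` rewinds 2028-04-20 to 2028-04-01.
29 days remain in April 2028 after the 1st (30 − 1).
Full months from May 2028 through December 2028 contribute their day counts.
Then 8 days into January 2029.
Total: 29 + 31 + 30 + 31 + 31 + 30 + 31 + 30 + 31 + 8 = 282.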